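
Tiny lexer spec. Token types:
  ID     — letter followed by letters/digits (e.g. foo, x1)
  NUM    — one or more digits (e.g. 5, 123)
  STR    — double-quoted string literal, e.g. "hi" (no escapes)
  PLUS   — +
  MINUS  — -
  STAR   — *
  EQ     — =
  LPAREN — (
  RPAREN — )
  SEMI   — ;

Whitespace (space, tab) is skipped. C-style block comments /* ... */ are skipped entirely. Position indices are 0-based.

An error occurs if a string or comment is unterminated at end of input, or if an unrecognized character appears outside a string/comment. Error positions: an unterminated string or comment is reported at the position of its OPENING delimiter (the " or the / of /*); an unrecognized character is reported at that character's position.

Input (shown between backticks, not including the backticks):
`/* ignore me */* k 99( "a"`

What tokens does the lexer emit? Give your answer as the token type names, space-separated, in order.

pos=0: enter COMMENT mode (saw '/*')
exit COMMENT mode (now at pos=15)
pos=15: emit STAR '*'
pos=17: emit ID 'k' (now at pos=18)
pos=19: emit NUM '99' (now at pos=21)
pos=21: emit LPAREN '('
pos=23: enter STRING mode
pos=23: emit STR "a" (now at pos=26)
DONE. 5 tokens: [STAR, ID, NUM, LPAREN, STR]

Answer: STAR ID NUM LPAREN STR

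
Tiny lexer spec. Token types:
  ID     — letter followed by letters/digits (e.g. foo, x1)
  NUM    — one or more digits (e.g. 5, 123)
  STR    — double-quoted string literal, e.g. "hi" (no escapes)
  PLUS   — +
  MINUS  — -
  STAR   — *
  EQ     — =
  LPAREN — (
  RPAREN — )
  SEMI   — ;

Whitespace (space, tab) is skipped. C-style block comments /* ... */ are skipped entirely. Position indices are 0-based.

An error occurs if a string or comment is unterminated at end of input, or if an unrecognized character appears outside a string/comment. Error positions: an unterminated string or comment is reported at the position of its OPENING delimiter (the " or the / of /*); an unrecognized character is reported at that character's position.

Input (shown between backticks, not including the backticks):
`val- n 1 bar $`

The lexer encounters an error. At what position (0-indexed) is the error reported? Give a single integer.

pos=0: emit ID 'val' (now at pos=3)
pos=3: emit MINUS '-'
pos=5: emit ID 'n' (now at pos=6)
pos=7: emit NUM '1' (now at pos=8)
pos=9: emit ID 'bar' (now at pos=12)
pos=13: ERROR — unrecognized char '$'

Answer: 13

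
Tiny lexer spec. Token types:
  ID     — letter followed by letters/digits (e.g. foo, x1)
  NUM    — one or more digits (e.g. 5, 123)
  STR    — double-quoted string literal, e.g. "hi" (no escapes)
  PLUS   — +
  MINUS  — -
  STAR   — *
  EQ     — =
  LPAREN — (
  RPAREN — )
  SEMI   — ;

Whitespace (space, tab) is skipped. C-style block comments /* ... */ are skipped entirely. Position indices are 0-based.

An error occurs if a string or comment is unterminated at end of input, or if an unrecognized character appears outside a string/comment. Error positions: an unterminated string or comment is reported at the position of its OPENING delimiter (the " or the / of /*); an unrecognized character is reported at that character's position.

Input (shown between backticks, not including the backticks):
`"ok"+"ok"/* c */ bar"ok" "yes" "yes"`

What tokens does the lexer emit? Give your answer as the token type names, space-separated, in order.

Answer: STR PLUS STR ID STR STR STR

Derivation:
pos=0: enter STRING mode
pos=0: emit STR "ok" (now at pos=4)
pos=4: emit PLUS '+'
pos=5: enter STRING mode
pos=5: emit STR "ok" (now at pos=9)
pos=9: enter COMMENT mode (saw '/*')
exit COMMENT mode (now at pos=16)
pos=17: emit ID 'bar' (now at pos=20)
pos=20: enter STRING mode
pos=20: emit STR "ok" (now at pos=24)
pos=25: enter STRING mode
pos=25: emit STR "yes" (now at pos=30)
pos=31: enter STRING mode
pos=31: emit STR "yes" (now at pos=36)
DONE. 7 tokens: [STR, PLUS, STR, ID, STR, STR, STR]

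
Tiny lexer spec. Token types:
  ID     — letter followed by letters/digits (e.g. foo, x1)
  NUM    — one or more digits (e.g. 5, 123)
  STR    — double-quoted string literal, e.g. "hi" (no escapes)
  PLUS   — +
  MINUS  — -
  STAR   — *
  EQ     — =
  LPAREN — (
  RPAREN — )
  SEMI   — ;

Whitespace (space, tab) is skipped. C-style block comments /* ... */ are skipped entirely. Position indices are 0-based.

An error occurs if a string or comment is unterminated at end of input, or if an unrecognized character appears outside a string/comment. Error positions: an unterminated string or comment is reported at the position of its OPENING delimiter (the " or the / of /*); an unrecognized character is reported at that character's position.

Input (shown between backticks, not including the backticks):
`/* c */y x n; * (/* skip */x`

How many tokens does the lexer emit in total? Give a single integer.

pos=0: enter COMMENT mode (saw '/*')
exit COMMENT mode (now at pos=7)
pos=7: emit ID 'y' (now at pos=8)
pos=9: emit ID 'x' (now at pos=10)
pos=11: emit ID 'n' (now at pos=12)
pos=12: emit SEMI ';'
pos=14: emit STAR '*'
pos=16: emit LPAREN '('
pos=17: enter COMMENT mode (saw '/*')
exit COMMENT mode (now at pos=27)
pos=27: emit ID 'x' (now at pos=28)
DONE. 7 tokens: [ID, ID, ID, SEMI, STAR, LPAREN, ID]

Answer: 7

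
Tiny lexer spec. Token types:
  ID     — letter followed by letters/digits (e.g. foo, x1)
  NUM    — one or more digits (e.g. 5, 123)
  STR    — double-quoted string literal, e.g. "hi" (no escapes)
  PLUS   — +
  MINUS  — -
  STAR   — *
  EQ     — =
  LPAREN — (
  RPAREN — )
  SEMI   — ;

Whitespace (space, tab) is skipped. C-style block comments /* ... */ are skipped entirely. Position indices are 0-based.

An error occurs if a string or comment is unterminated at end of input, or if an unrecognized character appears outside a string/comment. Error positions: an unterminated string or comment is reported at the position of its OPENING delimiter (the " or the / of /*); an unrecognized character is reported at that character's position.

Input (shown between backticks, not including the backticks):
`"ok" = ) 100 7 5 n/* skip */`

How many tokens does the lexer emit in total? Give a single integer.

pos=0: enter STRING mode
pos=0: emit STR "ok" (now at pos=4)
pos=5: emit EQ '='
pos=7: emit RPAREN ')'
pos=9: emit NUM '100' (now at pos=12)
pos=13: emit NUM '7' (now at pos=14)
pos=15: emit NUM '5' (now at pos=16)
pos=17: emit ID 'n' (now at pos=18)
pos=18: enter COMMENT mode (saw '/*')
exit COMMENT mode (now at pos=28)
DONE. 7 tokens: [STR, EQ, RPAREN, NUM, NUM, NUM, ID]

Answer: 7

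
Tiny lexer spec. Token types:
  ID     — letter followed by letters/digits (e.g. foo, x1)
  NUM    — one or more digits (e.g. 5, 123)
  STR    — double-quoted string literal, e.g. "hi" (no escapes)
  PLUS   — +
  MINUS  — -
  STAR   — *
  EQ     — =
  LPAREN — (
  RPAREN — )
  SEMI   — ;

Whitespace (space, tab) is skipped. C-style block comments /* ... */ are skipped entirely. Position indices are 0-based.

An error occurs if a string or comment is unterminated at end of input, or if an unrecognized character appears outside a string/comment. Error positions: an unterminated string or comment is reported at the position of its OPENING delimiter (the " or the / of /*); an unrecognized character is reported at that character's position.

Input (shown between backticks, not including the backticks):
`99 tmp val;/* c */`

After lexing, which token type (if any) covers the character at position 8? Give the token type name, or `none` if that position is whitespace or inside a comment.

pos=0: emit NUM '99' (now at pos=2)
pos=3: emit ID 'tmp' (now at pos=6)
pos=7: emit ID 'val' (now at pos=10)
pos=10: emit SEMI ';'
pos=11: enter COMMENT mode (saw '/*')
exit COMMENT mode (now at pos=18)
DONE. 4 tokens: [NUM, ID, ID, SEMI]
Position 8: char is 'a' -> ID

Answer: ID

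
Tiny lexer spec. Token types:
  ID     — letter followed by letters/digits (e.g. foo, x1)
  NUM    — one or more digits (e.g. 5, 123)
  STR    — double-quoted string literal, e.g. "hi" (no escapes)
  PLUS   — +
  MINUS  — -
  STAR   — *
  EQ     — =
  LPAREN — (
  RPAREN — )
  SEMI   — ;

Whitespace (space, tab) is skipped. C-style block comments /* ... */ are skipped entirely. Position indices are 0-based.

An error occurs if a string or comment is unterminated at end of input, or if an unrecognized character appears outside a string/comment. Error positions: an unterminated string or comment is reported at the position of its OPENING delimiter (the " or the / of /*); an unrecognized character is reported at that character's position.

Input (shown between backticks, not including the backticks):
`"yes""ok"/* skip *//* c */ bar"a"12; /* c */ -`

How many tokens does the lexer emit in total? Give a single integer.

Answer: 7

Derivation:
pos=0: enter STRING mode
pos=0: emit STR "yes" (now at pos=5)
pos=5: enter STRING mode
pos=5: emit STR "ok" (now at pos=9)
pos=9: enter COMMENT mode (saw '/*')
exit COMMENT mode (now at pos=19)
pos=19: enter COMMENT mode (saw '/*')
exit COMMENT mode (now at pos=26)
pos=27: emit ID 'bar' (now at pos=30)
pos=30: enter STRING mode
pos=30: emit STR "a" (now at pos=33)
pos=33: emit NUM '12' (now at pos=35)
pos=35: emit SEMI ';'
pos=37: enter COMMENT mode (saw '/*')
exit COMMENT mode (now at pos=44)
pos=45: emit MINUS '-'
DONE. 7 tokens: [STR, STR, ID, STR, NUM, SEMI, MINUS]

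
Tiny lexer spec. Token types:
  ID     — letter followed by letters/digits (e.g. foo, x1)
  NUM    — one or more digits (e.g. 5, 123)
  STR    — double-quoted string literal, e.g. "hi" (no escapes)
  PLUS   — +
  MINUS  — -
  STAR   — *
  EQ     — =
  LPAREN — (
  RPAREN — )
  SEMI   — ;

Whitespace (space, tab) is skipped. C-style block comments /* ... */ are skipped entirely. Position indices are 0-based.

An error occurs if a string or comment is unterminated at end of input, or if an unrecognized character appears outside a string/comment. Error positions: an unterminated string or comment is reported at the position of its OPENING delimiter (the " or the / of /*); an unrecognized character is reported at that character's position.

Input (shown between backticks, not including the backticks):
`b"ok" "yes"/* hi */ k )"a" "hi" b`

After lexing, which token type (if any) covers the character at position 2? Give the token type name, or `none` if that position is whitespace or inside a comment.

Answer: STR

Derivation:
pos=0: emit ID 'b' (now at pos=1)
pos=1: enter STRING mode
pos=1: emit STR "ok" (now at pos=5)
pos=6: enter STRING mode
pos=6: emit STR "yes" (now at pos=11)
pos=11: enter COMMENT mode (saw '/*')
exit COMMENT mode (now at pos=19)
pos=20: emit ID 'k' (now at pos=21)
pos=22: emit RPAREN ')'
pos=23: enter STRING mode
pos=23: emit STR "a" (now at pos=26)
pos=27: enter STRING mode
pos=27: emit STR "hi" (now at pos=31)
pos=32: emit ID 'b' (now at pos=33)
DONE. 8 tokens: [ID, STR, STR, ID, RPAREN, STR, STR, ID]
Position 2: char is 'o' -> STR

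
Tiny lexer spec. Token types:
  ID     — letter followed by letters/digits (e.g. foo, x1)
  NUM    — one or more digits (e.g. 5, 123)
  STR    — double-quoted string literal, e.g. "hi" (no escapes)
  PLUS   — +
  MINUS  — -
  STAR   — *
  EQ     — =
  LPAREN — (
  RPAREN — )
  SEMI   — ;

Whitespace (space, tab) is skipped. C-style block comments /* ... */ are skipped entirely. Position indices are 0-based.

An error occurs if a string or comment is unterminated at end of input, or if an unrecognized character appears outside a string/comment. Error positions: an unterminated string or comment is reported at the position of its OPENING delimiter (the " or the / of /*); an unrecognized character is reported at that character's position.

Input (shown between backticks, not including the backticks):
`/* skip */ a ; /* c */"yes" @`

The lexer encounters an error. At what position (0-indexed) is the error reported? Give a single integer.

Answer: 28

Derivation:
pos=0: enter COMMENT mode (saw '/*')
exit COMMENT mode (now at pos=10)
pos=11: emit ID 'a' (now at pos=12)
pos=13: emit SEMI ';'
pos=15: enter COMMENT mode (saw '/*')
exit COMMENT mode (now at pos=22)
pos=22: enter STRING mode
pos=22: emit STR "yes" (now at pos=27)
pos=28: ERROR — unrecognized char '@'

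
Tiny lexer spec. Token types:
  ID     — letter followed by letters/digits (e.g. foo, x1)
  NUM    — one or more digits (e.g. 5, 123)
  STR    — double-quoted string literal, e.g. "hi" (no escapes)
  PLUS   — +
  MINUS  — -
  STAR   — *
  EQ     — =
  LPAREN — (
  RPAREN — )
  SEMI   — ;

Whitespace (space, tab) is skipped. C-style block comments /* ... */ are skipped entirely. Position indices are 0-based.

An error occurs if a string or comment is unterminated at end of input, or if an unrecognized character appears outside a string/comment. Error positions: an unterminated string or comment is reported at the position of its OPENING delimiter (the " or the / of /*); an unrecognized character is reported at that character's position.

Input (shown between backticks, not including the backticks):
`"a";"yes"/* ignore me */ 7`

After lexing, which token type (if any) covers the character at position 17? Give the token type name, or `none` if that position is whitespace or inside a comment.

pos=0: enter STRING mode
pos=0: emit STR "a" (now at pos=3)
pos=3: emit SEMI ';'
pos=4: enter STRING mode
pos=4: emit STR "yes" (now at pos=9)
pos=9: enter COMMENT mode (saw '/*')
exit COMMENT mode (now at pos=24)
pos=25: emit NUM '7' (now at pos=26)
DONE. 4 tokens: [STR, SEMI, STR, NUM]
Position 17: char is 'e' -> none

Answer: none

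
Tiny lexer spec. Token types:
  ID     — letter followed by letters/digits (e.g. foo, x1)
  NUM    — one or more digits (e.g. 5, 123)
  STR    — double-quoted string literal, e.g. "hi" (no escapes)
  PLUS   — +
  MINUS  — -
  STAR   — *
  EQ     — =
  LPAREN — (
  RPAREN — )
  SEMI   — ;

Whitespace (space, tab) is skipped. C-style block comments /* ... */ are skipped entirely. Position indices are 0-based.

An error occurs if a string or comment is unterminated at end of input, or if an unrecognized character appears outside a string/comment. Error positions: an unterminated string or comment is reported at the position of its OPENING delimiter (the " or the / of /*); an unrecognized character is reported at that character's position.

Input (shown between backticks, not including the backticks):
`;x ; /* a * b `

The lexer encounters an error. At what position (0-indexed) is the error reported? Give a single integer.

Answer: 5

Derivation:
pos=0: emit SEMI ';'
pos=1: emit ID 'x' (now at pos=2)
pos=3: emit SEMI ';'
pos=5: enter COMMENT mode (saw '/*')
pos=5: ERROR — unterminated comment (reached EOF)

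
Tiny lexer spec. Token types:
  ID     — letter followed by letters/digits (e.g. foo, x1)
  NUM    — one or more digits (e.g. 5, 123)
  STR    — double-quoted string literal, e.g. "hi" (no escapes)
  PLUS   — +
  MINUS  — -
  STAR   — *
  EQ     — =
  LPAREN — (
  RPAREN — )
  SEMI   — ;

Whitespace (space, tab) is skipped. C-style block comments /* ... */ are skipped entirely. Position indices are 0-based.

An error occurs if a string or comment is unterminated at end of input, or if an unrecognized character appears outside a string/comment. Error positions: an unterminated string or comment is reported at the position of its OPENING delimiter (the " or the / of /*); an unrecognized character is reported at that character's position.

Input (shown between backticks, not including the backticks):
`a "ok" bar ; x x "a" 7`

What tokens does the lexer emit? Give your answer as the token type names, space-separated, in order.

Answer: ID STR ID SEMI ID ID STR NUM

Derivation:
pos=0: emit ID 'a' (now at pos=1)
pos=2: enter STRING mode
pos=2: emit STR "ok" (now at pos=6)
pos=7: emit ID 'bar' (now at pos=10)
pos=11: emit SEMI ';'
pos=13: emit ID 'x' (now at pos=14)
pos=15: emit ID 'x' (now at pos=16)
pos=17: enter STRING mode
pos=17: emit STR "a" (now at pos=20)
pos=21: emit NUM '7' (now at pos=22)
DONE. 8 tokens: [ID, STR, ID, SEMI, ID, ID, STR, NUM]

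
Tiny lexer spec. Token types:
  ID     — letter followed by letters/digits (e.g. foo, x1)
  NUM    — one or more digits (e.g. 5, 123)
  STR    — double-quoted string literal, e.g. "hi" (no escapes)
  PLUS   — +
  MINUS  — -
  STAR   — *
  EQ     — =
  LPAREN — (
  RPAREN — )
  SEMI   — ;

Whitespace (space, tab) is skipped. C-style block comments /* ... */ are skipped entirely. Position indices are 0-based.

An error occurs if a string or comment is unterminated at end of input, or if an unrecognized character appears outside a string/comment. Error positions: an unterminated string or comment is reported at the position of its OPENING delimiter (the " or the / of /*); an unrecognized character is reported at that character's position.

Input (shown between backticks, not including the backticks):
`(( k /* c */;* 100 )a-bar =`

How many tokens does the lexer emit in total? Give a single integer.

Answer: 11

Derivation:
pos=0: emit LPAREN '('
pos=1: emit LPAREN '('
pos=3: emit ID 'k' (now at pos=4)
pos=5: enter COMMENT mode (saw '/*')
exit COMMENT mode (now at pos=12)
pos=12: emit SEMI ';'
pos=13: emit STAR '*'
pos=15: emit NUM '100' (now at pos=18)
pos=19: emit RPAREN ')'
pos=20: emit ID 'a' (now at pos=21)
pos=21: emit MINUS '-'
pos=22: emit ID 'bar' (now at pos=25)
pos=26: emit EQ '='
DONE. 11 tokens: [LPAREN, LPAREN, ID, SEMI, STAR, NUM, RPAREN, ID, MINUS, ID, EQ]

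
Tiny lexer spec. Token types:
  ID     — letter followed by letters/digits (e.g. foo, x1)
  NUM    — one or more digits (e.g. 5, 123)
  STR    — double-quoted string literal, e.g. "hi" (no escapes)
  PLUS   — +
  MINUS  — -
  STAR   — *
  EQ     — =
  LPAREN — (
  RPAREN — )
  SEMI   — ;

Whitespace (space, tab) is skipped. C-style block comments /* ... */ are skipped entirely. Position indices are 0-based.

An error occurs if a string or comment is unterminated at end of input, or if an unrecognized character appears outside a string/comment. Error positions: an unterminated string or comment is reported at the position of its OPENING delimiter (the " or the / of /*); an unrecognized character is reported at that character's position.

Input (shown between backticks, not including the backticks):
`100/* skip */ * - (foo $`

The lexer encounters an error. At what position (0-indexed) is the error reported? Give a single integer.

pos=0: emit NUM '100' (now at pos=3)
pos=3: enter COMMENT mode (saw '/*')
exit COMMENT mode (now at pos=13)
pos=14: emit STAR '*'
pos=16: emit MINUS '-'
pos=18: emit LPAREN '('
pos=19: emit ID 'foo' (now at pos=22)
pos=23: ERROR — unrecognized char '$'

Answer: 23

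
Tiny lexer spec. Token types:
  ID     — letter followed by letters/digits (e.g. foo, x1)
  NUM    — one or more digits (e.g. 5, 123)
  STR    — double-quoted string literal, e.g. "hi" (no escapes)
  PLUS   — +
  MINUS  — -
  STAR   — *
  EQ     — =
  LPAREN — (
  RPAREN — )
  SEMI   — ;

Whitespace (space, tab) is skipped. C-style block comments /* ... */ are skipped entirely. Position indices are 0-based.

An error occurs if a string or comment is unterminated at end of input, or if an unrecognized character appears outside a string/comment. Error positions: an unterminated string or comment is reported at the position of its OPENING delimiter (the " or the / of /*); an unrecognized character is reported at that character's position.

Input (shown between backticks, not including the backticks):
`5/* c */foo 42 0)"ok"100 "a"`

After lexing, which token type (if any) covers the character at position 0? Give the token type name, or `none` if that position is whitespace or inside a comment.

Answer: NUM

Derivation:
pos=0: emit NUM '5' (now at pos=1)
pos=1: enter COMMENT mode (saw '/*')
exit COMMENT mode (now at pos=8)
pos=8: emit ID 'foo' (now at pos=11)
pos=12: emit NUM '42' (now at pos=14)
pos=15: emit NUM '0' (now at pos=16)
pos=16: emit RPAREN ')'
pos=17: enter STRING mode
pos=17: emit STR "ok" (now at pos=21)
pos=21: emit NUM '100' (now at pos=24)
pos=25: enter STRING mode
pos=25: emit STR "a" (now at pos=28)
DONE. 8 tokens: [NUM, ID, NUM, NUM, RPAREN, STR, NUM, STR]
Position 0: char is '5' -> NUM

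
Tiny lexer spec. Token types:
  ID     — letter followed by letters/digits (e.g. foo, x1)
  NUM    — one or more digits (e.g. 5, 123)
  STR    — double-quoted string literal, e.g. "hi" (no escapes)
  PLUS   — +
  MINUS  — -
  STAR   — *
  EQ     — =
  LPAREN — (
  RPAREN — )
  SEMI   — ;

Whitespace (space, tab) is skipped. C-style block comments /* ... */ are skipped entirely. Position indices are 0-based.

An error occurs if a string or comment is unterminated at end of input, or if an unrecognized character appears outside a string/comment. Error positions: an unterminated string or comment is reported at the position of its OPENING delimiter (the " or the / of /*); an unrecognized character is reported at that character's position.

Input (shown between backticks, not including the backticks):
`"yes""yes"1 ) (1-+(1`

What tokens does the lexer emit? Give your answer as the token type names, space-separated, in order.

Answer: STR STR NUM RPAREN LPAREN NUM MINUS PLUS LPAREN NUM

Derivation:
pos=0: enter STRING mode
pos=0: emit STR "yes" (now at pos=5)
pos=5: enter STRING mode
pos=5: emit STR "yes" (now at pos=10)
pos=10: emit NUM '1' (now at pos=11)
pos=12: emit RPAREN ')'
pos=14: emit LPAREN '('
pos=15: emit NUM '1' (now at pos=16)
pos=16: emit MINUS '-'
pos=17: emit PLUS '+'
pos=18: emit LPAREN '('
pos=19: emit NUM '1' (now at pos=20)
DONE. 10 tokens: [STR, STR, NUM, RPAREN, LPAREN, NUM, MINUS, PLUS, LPAREN, NUM]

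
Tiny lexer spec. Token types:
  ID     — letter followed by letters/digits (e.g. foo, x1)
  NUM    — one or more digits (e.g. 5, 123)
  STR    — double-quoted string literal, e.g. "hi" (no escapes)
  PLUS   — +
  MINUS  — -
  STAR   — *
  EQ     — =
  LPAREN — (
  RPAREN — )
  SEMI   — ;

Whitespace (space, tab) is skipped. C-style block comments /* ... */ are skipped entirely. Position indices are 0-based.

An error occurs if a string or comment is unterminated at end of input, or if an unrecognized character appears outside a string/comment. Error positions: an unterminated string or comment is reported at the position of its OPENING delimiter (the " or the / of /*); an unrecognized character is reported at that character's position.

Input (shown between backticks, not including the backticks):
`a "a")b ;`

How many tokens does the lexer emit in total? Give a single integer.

Answer: 5

Derivation:
pos=0: emit ID 'a' (now at pos=1)
pos=2: enter STRING mode
pos=2: emit STR "a" (now at pos=5)
pos=5: emit RPAREN ')'
pos=6: emit ID 'b' (now at pos=7)
pos=8: emit SEMI ';'
DONE. 5 tokens: [ID, STR, RPAREN, ID, SEMI]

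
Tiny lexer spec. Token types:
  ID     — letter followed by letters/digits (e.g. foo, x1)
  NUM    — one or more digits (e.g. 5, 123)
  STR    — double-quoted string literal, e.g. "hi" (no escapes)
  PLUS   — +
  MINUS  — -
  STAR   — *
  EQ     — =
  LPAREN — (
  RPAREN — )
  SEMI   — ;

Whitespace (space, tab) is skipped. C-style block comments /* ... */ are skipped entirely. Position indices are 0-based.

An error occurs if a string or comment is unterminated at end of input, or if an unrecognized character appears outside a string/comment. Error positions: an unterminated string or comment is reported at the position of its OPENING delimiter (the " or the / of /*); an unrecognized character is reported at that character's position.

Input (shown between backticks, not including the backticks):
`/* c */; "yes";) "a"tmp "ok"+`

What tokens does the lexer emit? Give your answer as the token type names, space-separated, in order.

Answer: SEMI STR SEMI RPAREN STR ID STR PLUS

Derivation:
pos=0: enter COMMENT mode (saw '/*')
exit COMMENT mode (now at pos=7)
pos=7: emit SEMI ';'
pos=9: enter STRING mode
pos=9: emit STR "yes" (now at pos=14)
pos=14: emit SEMI ';'
pos=15: emit RPAREN ')'
pos=17: enter STRING mode
pos=17: emit STR "a" (now at pos=20)
pos=20: emit ID 'tmp' (now at pos=23)
pos=24: enter STRING mode
pos=24: emit STR "ok" (now at pos=28)
pos=28: emit PLUS '+'
DONE. 8 tokens: [SEMI, STR, SEMI, RPAREN, STR, ID, STR, PLUS]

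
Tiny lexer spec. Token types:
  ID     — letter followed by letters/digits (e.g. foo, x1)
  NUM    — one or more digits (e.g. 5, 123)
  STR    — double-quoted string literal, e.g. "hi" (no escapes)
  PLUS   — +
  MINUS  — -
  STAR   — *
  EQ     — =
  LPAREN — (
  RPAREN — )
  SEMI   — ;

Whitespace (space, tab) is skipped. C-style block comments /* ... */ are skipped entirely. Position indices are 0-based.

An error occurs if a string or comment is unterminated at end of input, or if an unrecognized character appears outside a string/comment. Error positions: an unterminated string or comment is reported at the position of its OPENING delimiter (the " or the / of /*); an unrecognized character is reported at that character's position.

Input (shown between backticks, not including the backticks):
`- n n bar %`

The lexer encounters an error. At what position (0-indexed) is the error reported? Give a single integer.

Answer: 10

Derivation:
pos=0: emit MINUS '-'
pos=2: emit ID 'n' (now at pos=3)
pos=4: emit ID 'n' (now at pos=5)
pos=6: emit ID 'bar' (now at pos=9)
pos=10: ERROR — unrecognized char '%'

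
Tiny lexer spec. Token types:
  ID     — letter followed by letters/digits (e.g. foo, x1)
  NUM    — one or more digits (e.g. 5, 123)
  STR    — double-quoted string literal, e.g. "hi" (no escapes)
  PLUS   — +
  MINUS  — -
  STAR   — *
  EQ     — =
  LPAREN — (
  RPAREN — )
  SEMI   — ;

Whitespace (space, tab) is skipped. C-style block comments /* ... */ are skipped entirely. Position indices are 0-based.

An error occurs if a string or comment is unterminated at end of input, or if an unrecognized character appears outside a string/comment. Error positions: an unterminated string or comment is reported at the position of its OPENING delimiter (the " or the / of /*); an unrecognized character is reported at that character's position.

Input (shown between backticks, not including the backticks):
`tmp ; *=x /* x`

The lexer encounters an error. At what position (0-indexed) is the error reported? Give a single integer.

Answer: 10

Derivation:
pos=0: emit ID 'tmp' (now at pos=3)
pos=4: emit SEMI ';'
pos=6: emit STAR '*'
pos=7: emit EQ '='
pos=8: emit ID 'x' (now at pos=9)
pos=10: enter COMMENT mode (saw '/*')
pos=10: ERROR — unterminated comment (reached EOF)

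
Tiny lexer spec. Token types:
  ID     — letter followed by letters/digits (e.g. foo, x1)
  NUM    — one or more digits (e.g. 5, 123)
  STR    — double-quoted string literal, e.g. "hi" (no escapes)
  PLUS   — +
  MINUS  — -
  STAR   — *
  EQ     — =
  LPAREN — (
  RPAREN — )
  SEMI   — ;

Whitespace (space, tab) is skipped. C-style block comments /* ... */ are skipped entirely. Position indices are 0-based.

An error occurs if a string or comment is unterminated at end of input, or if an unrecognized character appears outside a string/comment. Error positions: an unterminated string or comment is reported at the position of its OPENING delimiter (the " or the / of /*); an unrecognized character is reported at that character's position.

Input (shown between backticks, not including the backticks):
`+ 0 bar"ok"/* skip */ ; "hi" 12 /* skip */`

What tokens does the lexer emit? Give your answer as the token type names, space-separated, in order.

pos=0: emit PLUS '+'
pos=2: emit NUM '0' (now at pos=3)
pos=4: emit ID 'bar' (now at pos=7)
pos=7: enter STRING mode
pos=7: emit STR "ok" (now at pos=11)
pos=11: enter COMMENT mode (saw '/*')
exit COMMENT mode (now at pos=21)
pos=22: emit SEMI ';'
pos=24: enter STRING mode
pos=24: emit STR "hi" (now at pos=28)
pos=29: emit NUM '12' (now at pos=31)
pos=32: enter COMMENT mode (saw '/*')
exit COMMENT mode (now at pos=42)
DONE. 7 tokens: [PLUS, NUM, ID, STR, SEMI, STR, NUM]

Answer: PLUS NUM ID STR SEMI STR NUM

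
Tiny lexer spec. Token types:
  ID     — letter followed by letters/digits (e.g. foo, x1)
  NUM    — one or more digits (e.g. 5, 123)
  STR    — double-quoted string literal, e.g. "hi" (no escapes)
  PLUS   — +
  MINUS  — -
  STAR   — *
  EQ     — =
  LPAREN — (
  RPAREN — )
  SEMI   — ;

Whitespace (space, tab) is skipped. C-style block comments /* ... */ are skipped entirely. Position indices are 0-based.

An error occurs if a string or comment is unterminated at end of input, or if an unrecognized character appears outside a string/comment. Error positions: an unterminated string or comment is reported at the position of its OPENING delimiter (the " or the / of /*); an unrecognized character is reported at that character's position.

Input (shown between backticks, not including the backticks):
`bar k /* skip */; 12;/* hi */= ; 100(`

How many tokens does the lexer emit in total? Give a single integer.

Answer: 9

Derivation:
pos=0: emit ID 'bar' (now at pos=3)
pos=4: emit ID 'k' (now at pos=5)
pos=6: enter COMMENT mode (saw '/*')
exit COMMENT mode (now at pos=16)
pos=16: emit SEMI ';'
pos=18: emit NUM '12' (now at pos=20)
pos=20: emit SEMI ';'
pos=21: enter COMMENT mode (saw '/*')
exit COMMENT mode (now at pos=29)
pos=29: emit EQ '='
pos=31: emit SEMI ';'
pos=33: emit NUM '100' (now at pos=36)
pos=36: emit LPAREN '('
DONE. 9 tokens: [ID, ID, SEMI, NUM, SEMI, EQ, SEMI, NUM, LPAREN]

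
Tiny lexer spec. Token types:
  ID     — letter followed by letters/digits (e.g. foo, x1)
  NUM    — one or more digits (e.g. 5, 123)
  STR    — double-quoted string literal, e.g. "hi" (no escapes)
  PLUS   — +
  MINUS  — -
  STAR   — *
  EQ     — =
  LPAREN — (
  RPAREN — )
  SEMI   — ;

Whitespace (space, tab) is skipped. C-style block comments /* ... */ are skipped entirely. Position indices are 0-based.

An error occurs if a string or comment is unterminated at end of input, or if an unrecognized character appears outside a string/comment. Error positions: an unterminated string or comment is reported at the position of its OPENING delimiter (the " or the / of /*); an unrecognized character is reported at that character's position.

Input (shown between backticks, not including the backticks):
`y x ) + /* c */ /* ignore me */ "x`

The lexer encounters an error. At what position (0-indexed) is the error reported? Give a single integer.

pos=0: emit ID 'y' (now at pos=1)
pos=2: emit ID 'x' (now at pos=3)
pos=4: emit RPAREN ')'
pos=6: emit PLUS '+'
pos=8: enter COMMENT mode (saw '/*')
exit COMMENT mode (now at pos=15)
pos=16: enter COMMENT mode (saw '/*')
exit COMMENT mode (now at pos=31)
pos=32: enter STRING mode
pos=32: ERROR — unterminated string

Answer: 32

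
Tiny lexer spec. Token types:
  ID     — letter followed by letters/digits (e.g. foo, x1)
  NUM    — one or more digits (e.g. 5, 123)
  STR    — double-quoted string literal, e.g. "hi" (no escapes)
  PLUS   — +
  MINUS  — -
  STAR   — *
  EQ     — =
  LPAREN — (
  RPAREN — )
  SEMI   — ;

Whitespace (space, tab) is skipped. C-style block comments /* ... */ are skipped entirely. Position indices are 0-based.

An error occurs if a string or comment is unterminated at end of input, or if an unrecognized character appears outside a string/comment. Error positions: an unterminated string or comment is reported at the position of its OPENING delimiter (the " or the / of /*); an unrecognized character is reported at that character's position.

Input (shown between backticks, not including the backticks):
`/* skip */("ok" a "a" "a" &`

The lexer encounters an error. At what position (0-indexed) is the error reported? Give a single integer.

pos=0: enter COMMENT mode (saw '/*')
exit COMMENT mode (now at pos=10)
pos=10: emit LPAREN '('
pos=11: enter STRING mode
pos=11: emit STR "ok" (now at pos=15)
pos=16: emit ID 'a' (now at pos=17)
pos=18: enter STRING mode
pos=18: emit STR "a" (now at pos=21)
pos=22: enter STRING mode
pos=22: emit STR "a" (now at pos=25)
pos=26: ERROR — unrecognized char '&'

Answer: 26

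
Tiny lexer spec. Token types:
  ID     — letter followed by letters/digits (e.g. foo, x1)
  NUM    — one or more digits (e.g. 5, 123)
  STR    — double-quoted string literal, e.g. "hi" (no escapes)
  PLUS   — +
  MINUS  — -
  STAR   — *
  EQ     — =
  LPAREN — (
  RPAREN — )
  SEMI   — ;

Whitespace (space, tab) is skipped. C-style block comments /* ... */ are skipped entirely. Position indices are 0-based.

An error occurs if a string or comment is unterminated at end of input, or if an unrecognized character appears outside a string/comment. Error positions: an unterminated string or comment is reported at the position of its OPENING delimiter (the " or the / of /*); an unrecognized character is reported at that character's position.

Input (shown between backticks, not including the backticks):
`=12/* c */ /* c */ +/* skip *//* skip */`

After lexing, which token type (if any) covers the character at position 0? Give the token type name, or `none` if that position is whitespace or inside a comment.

Answer: EQ

Derivation:
pos=0: emit EQ '='
pos=1: emit NUM '12' (now at pos=3)
pos=3: enter COMMENT mode (saw '/*')
exit COMMENT mode (now at pos=10)
pos=11: enter COMMENT mode (saw '/*')
exit COMMENT mode (now at pos=18)
pos=19: emit PLUS '+'
pos=20: enter COMMENT mode (saw '/*')
exit COMMENT mode (now at pos=30)
pos=30: enter COMMENT mode (saw '/*')
exit COMMENT mode (now at pos=40)
DONE. 3 tokens: [EQ, NUM, PLUS]
Position 0: char is '=' -> EQ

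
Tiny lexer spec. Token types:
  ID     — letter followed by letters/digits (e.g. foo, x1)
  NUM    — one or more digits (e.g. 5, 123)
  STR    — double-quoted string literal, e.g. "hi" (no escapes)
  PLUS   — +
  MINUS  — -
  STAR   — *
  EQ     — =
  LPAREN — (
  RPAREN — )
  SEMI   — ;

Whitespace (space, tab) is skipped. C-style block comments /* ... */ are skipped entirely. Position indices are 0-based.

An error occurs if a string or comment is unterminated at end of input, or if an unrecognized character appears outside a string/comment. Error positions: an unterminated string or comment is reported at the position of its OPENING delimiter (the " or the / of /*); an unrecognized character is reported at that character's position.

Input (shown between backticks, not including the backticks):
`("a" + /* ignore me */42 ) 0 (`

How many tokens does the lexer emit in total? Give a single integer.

Answer: 7

Derivation:
pos=0: emit LPAREN '('
pos=1: enter STRING mode
pos=1: emit STR "a" (now at pos=4)
pos=5: emit PLUS '+'
pos=7: enter COMMENT mode (saw '/*')
exit COMMENT mode (now at pos=22)
pos=22: emit NUM '42' (now at pos=24)
pos=25: emit RPAREN ')'
pos=27: emit NUM '0' (now at pos=28)
pos=29: emit LPAREN '('
DONE. 7 tokens: [LPAREN, STR, PLUS, NUM, RPAREN, NUM, LPAREN]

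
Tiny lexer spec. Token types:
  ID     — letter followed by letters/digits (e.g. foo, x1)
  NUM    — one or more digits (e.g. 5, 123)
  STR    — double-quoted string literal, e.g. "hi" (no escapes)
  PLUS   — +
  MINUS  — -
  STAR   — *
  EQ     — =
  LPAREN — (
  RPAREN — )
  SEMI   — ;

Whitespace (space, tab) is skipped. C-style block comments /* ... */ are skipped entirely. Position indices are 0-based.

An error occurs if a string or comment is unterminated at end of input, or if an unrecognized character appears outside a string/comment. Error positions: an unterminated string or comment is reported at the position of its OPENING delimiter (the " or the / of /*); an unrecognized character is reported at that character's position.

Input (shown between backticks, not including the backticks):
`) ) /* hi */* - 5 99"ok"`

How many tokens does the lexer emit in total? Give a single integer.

Answer: 7

Derivation:
pos=0: emit RPAREN ')'
pos=2: emit RPAREN ')'
pos=4: enter COMMENT mode (saw '/*')
exit COMMENT mode (now at pos=12)
pos=12: emit STAR '*'
pos=14: emit MINUS '-'
pos=16: emit NUM '5' (now at pos=17)
pos=18: emit NUM '99' (now at pos=20)
pos=20: enter STRING mode
pos=20: emit STR "ok" (now at pos=24)
DONE. 7 tokens: [RPAREN, RPAREN, STAR, MINUS, NUM, NUM, STR]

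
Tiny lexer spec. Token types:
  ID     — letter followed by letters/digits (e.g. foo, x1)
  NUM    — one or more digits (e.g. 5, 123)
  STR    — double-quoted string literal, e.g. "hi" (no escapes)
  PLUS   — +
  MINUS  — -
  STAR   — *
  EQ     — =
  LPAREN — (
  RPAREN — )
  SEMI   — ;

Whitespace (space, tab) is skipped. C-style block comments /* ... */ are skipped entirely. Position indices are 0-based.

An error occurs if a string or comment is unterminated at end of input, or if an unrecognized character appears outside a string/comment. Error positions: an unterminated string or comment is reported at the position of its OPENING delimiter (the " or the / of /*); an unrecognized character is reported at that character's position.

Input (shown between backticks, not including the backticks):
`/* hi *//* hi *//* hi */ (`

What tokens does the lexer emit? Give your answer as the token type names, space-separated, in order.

pos=0: enter COMMENT mode (saw '/*')
exit COMMENT mode (now at pos=8)
pos=8: enter COMMENT mode (saw '/*')
exit COMMENT mode (now at pos=16)
pos=16: enter COMMENT mode (saw '/*')
exit COMMENT mode (now at pos=24)
pos=25: emit LPAREN '('
DONE. 1 tokens: [LPAREN]

Answer: LPAREN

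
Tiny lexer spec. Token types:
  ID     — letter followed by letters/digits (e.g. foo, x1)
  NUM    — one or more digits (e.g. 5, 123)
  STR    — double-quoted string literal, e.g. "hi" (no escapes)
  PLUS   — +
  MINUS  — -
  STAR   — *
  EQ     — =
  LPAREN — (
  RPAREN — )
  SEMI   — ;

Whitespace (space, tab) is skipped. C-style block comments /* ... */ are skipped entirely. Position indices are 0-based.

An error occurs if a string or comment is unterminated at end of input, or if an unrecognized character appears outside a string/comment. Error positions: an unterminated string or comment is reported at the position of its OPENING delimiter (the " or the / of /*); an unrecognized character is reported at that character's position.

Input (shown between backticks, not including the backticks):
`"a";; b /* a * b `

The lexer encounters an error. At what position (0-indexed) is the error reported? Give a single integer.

Answer: 8

Derivation:
pos=0: enter STRING mode
pos=0: emit STR "a" (now at pos=3)
pos=3: emit SEMI ';'
pos=4: emit SEMI ';'
pos=6: emit ID 'b' (now at pos=7)
pos=8: enter COMMENT mode (saw '/*')
pos=8: ERROR — unterminated comment (reached EOF)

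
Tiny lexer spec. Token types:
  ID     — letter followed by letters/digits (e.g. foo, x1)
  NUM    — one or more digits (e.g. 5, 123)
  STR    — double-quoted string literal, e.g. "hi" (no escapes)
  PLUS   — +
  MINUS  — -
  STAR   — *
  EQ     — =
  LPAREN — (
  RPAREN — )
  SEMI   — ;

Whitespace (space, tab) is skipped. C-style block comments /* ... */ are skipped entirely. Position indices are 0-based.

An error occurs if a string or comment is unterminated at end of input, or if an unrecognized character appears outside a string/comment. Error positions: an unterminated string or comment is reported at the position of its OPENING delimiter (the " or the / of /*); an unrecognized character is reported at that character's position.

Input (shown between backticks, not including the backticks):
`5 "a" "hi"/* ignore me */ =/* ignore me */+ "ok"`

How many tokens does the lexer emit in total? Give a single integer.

pos=0: emit NUM '5' (now at pos=1)
pos=2: enter STRING mode
pos=2: emit STR "a" (now at pos=5)
pos=6: enter STRING mode
pos=6: emit STR "hi" (now at pos=10)
pos=10: enter COMMENT mode (saw '/*')
exit COMMENT mode (now at pos=25)
pos=26: emit EQ '='
pos=27: enter COMMENT mode (saw '/*')
exit COMMENT mode (now at pos=42)
pos=42: emit PLUS '+'
pos=44: enter STRING mode
pos=44: emit STR "ok" (now at pos=48)
DONE. 6 tokens: [NUM, STR, STR, EQ, PLUS, STR]

Answer: 6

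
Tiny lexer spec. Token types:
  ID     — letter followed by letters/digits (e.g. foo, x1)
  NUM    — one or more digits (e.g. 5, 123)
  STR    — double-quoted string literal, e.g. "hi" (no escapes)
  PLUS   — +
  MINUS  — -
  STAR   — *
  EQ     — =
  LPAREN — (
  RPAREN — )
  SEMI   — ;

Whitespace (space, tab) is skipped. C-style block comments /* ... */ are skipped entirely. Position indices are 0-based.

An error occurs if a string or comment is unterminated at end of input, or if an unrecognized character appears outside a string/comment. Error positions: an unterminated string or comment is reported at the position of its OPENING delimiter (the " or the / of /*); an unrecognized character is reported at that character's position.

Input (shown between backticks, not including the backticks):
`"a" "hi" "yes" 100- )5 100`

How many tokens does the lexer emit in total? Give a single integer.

Answer: 8

Derivation:
pos=0: enter STRING mode
pos=0: emit STR "a" (now at pos=3)
pos=4: enter STRING mode
pos=4: emit STR "hi" (now at pos=8)
pos=9: enter STRING mode
pos=9: emit STR "yes" (now at pos=14)
pos=15: emit NUM '100' (now at pos=18)
pos=18: emit MINUS '-'
pos=20: emit RPAREN ')'
pos=21: emit NUM '5' (now at pos=22)
pos=23: emit NUM '100' (now at pos=26)
DONE. 8 tokens: [STR, STR, STR, NUM, MINUS, RPAREN, NUM, NUM]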